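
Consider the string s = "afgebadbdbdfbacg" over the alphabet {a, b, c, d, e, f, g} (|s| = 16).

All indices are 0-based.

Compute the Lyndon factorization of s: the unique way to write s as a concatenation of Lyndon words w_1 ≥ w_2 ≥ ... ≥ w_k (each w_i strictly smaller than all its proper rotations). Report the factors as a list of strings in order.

["afgeb", "adbdbdfb", "acg"]

emit factor 1: 'afgeb' (i=0, period=5)
emit factor 2: 'adbdbdfb' (i=5, period=8)
emit factor 3: 'acg' (i=13, period=3)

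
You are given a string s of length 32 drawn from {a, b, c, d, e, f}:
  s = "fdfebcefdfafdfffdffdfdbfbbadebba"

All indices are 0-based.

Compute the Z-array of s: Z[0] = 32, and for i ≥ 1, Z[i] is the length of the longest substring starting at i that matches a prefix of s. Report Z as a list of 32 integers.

[32, 0, 1, 0, 0, 0, 0, 3, 0, 1, 0, 3, 0, 1, 1, 3, 0, 1, 3, 0, 2, 0, 0, 1, 0, 0, 0, 0, 0, 0, 0, 0]

Z[0]=32
i=1: fresh scan; Z[1]=0
i=2: fresh scan; Z[2]=1 grow→box=[2,3)
i=3: fresh scan; Z[3]=0
i=4: fresh scan; Z[4]=0
i=5: fresh scan; Z[5]=0
i=6: fresh scan; Z[6]=0
i=7: fresh scan; Z[7]=3 grow→box=[7,10)
i=8: min(r-i=2, Z[1]=0)=0; Z[8]=0
i=9: min(r-i=1, Z[2]=1)=1; Z[9]=1
i=10: fresh scan; Z[10]=0
i=11: fresh scan; Z[11]=3 grow→box=[11,14)
i=12: min(r-i=2, Z[1]=0)=0; Z[12]=0
i=13: min(r-i=1, Z[2]=1)=1; Z[13]=1
i=14: fresh scan; Z[14]=1 grow→box=[14,15)
i=15: fresh scan; Z[15]=3 grow→box=[15,18)
i=16: min(r-i=2, Z[1]=0)=0; Z[16]=0
i=17: min(r-i=1, Z[2]=1)=1; Z[17]=1
i=18: fresh scan; Z[18]=3 grow→box=[18,21)
i=19: min(r-i=2, Z[1]=0)=0; Z[19]=0
i=20: min(r-i=1, Z[2]=1)=1; Z[20]=2 grow→box=[20,22)
i=21: min(r-i=1, Z[1]=0)=0; Z[21]=0
i=22: fresh scan; Z[22]=0
i=23: fresh scan; Z[23]=1 grow→box=[23,24)
i=24: fresh scan; Z[24]=0
i=25: fresh scan; Z[25]=0
i=26: fresh scan; Z[26]=0
i=27: fresh scan; Z[27]=0
i=28: fresh scan; Z[28]=0
i=29: fresh scan; Z[29]=0
i=30: fresh scan; Z[30]=0
i=31: fresh scan; Z[31]=0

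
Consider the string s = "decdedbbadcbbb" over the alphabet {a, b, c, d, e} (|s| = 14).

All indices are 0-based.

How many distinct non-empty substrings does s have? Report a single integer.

rank | idx | suffix
   0 |   8 | adcbbb
   1 |  13 | b
   2 |   7 | badcbbb
   3 |  12 | bb
   4 |   6 | bbadcbbb
   5 |  11 | bbb
   6 |  10 | cbbb
   7 |   2 | cdedbbadcbbb
   8 |   5 | dbbadcbbb
   9 |   9 | dcbbb
  10 |   0 | decdedbbadcbbb
  11 |   3 | dedbbadcbbb
  12 |   1 | ecdedbbadcbbb
  13 |   4 | edbbadcbbb

SA = [8, 13, 7, 12, 6, 11, 10, 2, 5, 9, 0, 3, 1, 4]
rank  pair      lcp
   1  s[8:],s[13:]  0  ''
   2  s[13:],s[7:]  1  'b'
   3  s[7:],s[12:]  1  'b'
   4  s[12:],s[6:]  2  'bb'
   5  s[6:],s[11:]  2  'bb'
   6  s[11:],s[10:]  0  ''
   7  s[10:],s[2:]  1  'c'
   8  s[2:],s[5:]  0  ''
   9  s[5:],s[9:]  1  'd'
  10  s[9:],s[0:]  1  'd'
  11  s[0:],s[3:]  2  'de'
  12  s[3:],s[1:]  0  ''
  13  s[1:],s[4:]  1  'e'

n(n+1)/2 = 14·15/2 = 105
Σ LCP = 0 + 0 + 1 + 1 + 2 + 2 + 0 + 1 + 0 + 1 + 1 + 2 + 0 + 1 = 12
distinct = 105 − 12 = 93

93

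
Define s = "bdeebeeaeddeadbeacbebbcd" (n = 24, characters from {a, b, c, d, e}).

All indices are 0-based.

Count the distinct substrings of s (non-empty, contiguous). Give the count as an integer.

274

rank | idx | suffix
   0 |  16 | acbebbcd
   1 |  12 | adbeacbebbcd
   2 |   7 | aeddeadbeacbebbcd
   3 |  20 | bbcd
   4 |  21 | bcd
   5 |   0 | bdeebeeaeddeadbeacbebbcd
   6 |  14 | beacbebbcd
   7 |  18 | bebbcd
   8 |   4 | beeaeddeadbeacbebbcd
   9 |  17 | cbebbcd
  10 |  22 | cd
  11 |  23 | d
  12 |  13 | dbeacbebbcd
  13 |   9 | ddeadbeacbebbcd
  14 |  10 | deadbeacbebbcd
  15 |   1 | deebeeaeddeadbeacbebbcd
  16 |  15 | eacbebbcd
  17 |  11 | eadbeacbebbcd
  18 |   6 | eaeddeadbeacbebbcd
  19 |  19 | ebbcd
  20 |   3 | ebeeaeddeadbeacbebbcd
  21 |   8 | eddeadbeacbebbcd
  22 |   5 | eeaeddeadbeacbebbcd
  23 |   2 | eebeeaeddeadbeacbebbcd

SA = [16, 12, 7, 20, 21, 0, 14, 18, 4, 17, 22, 23, 13, 9, 10, 1, 15, 11, 6, 19, 3, 8, 5, 2]
i: (SA[i-1],SA[i]) lcp shared
  1: (16,12) 1 'a'
  2: (12,7) 1 'a'
  3: (7,20) 0 ''
  4: (20,21) 1 'b'
  5: (21,0) 1 'b'
  6: (0,14) 1 'b'
  7: (14,18) 2 'be'
  8: (18,4) 2 'be'
  9: (4,17) 0 ''
  10: (17,22) 1 'c'
  11: (22,23) 0 ''
  12: (23,13) 1 'd'
  13: (13,9) 1 'd'
  14: (9,10) 1 'd'
  15: (10,1) 2 'de'
  16: (1,15) 0 ''
  17: (15,11) 2 'ea'
  18: (11,6) 2 'ea'
  19: (6,19) 1 'e'
  20: (19,3) 2 'eb'
  21: (3,8) 1 'e'
  22: (8,5) 1 'e'
  23: (5,2) 2 'ee'

n(n+1)/2 = 24·25/2 = 300
Σ LCP = 0 + 1 + 1 + 0 + 1 + 1 + 1 + 2 + 2 + 0 + 1 + 0 + 1 + 1 + 1 + 2 + 0 + 2 + 2 + 1 + 2 + 1 + 1 + 2 = 26
distinct = 300 − 26 = 274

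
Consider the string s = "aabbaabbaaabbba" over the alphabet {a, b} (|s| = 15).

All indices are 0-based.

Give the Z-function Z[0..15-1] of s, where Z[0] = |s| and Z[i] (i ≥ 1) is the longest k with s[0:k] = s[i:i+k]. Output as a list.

[15, 1, 0, 0, 6, 1, 0, 0, 2, 4, 1, 0, 0, 0, 1]

Z[0]=15
i=1: outside box; Z[1]=1 scan→box=[1,2)
i=2: outside box; Z[2]=0
i=3: outside box; Z[3]=0
i=4: outside box; Z[4]=6 scan→box=[4,10)
i=5: min(r-i=5, Z[1]=1)=1; Z[5]=1
i=6: min(r-i=4, Z[2]=0)=0; Z[6]=0
i=7: min(r-i=3, Z[3]=0)=0; Z[7]=0
i=8: min(r-i=2, Z[4]=6)=2; Z[8]=2
i=9: min(r-i=1, Z[5]=1)=1; Z[9]=4 scan→box=[9,13)
i=10: min(r-i=3, Z[1]=1)=1; Z[10]=1
i=11: min(r-i=2, Z[2]=0)=0; Z[11]=0
i=12: min(r-i=1, Z[3]=0)=0; Z[12]=0
i=13: outside box; Z[13]=0
i=14: outside box; Z[14]=1 scan→box=[14,15)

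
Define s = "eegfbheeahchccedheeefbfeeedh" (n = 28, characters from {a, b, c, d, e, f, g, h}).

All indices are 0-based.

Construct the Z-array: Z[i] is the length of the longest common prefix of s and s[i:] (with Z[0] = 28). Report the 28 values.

Z[0]=28
i=1: outside box; Z[1]=1 scan→box=[1,2)
i=2: outside box; Z[2]=0
i=3: outside box; Z[3]=0
i=4: outside box; Z[4]=0
i=5: outside box; Z[5]=0
i=6: outside box; Z[6]=2 scan→box=[6,8)
i=7: min(r-i=1, Z[1]=1)=1; Z[7]=1
i=8: outside box; Z[8]=0
i=9: outside box; Z[9]=0
i=10: outside box; Z[10]=0
i=11: outside box; Z[11]=0
i=12: outside box; Z[12]=0
i=13: outside box; Z[13]=0
i=14: outside box; Z[14]=1 scan→box=[14,15)
i=15: outside box; Z[15]=0
i=16: outside box; Z[16]=0
i=17: outside box; Z[17]=2 scan→box=[17,19)
i=18: min(r-i=1, Z[1]=1)=1; Z[18]=2 scan→box=[18,20)
i=19: min(r-i=1, Z[1]=1)=1; Z[19]=1
i=20: outside box; Z[20]=0
i=21: outside box; Z[21]=0
i=22: outside box; Z[22]=0
i=23: outside box; Z[23]=2 scan→box=[23,25)
i=24: min(r-i=1, Z[1]=1)=1; Z[24]=2 scan→box=[24,26)
i=25: min(r-i=1, Z[1]=1)=1; Z[25]=1
i=26: outside box; Z[26]=0
i=27: outside box; Z[27]=0

[28, 1, 0, 0, 0, 0, 2, 1, 0, 0, 0, 0, 0, 0, 1, 0, 0, 2, 2, 1, 0, 0, 0, 2, 2, 1, 0, 0]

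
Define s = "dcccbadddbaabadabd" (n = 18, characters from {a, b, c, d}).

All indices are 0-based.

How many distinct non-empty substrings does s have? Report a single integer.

150

rank→(start, suffix):
  0 → (10, 'aabadabd')
  1 → (11, 'abadabd')
  2 → (15, 'abd')
  3 → (13, 'adabd')
  4 → (5, 'adddbaabadabd')
  5 → (9, 'baabadabd')
  6 → (12, 'badabd')
  7 → (4, 'badddbaabadabd')
  8 → (16, 'bd')
  9 → (3, 'cbadddbaabadabd')
  10 → (2, 'ccbadddbaabadabd')
  11 → (1, 'cccbadddbaabadabd')
  12 → (17, 'd')
  13 → (14, 'dabd')
  14 → (8, 'dbaabadabd')
  15 → (0, 'dcccbadddbaabadabd')
  16 → (7, 'ddbaabadabd')
  17 → (6, 'dddbaabadabd')

SA = [10, 11, 15, 13, 5, 9, 12, 4, 16, 3, 2, 1, 17, 14, 8, 0, 7, 6]
[i] adj suffixes → lcp
  [1] 10/11 → 1 ('a')
  [2] 11/15 → 2 ('ab')
  [3] 15/13 → 1 ('a')
  [4] 13/5 → 2 ('ad')
  [5] 5/9 → 0 ('')
  [6] 9/12 → 2 ('ba')
  [7] 12/4 → 3 ('bad')
  [8] 4/16 → 1 ('b')
  [9] 16/3 → 0 ('')
  [10] 3/2 → 1 ('c')
  [11] 2/1 → 2 ('cc')
  [12] 1/17 → 0 ('')
  [13] 17/14 → 1 ('d')
  [14] 14/8 → 1 ('d')
  [15] 8/0 → 1 ('d')
  [16] 0/7 → 1 ('d')
  [17] 7/6 → 2 ('dd')

n(n+1)/2 = 18·19/2 = 171
Σ LCP = 0 + 1 + 2 + 1 + 2 + 0 + 2 + 3 + 1 + 0 + 1 + 2 + 0 + 1 + 1 + 1 + 1 + 2 = 21
distinct = 171 − 21 = 150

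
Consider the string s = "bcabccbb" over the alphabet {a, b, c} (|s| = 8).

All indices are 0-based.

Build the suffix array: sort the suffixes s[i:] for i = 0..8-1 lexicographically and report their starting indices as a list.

[2, 7, 6, 0, 3, 1, 5, 4]

sorted suffixes:
  #0 SA[0]=2  'abccbb'
  #1 SA[1]=7  'b'
  #2 SA[2]=6  'bb'
  #3 SA[3]=0  'bcabccbb'
  #4 SA[4]=3  'bccbb'
  #5 SA[5]=1  'cabccbb'
  #6 SA[6]=5  'cbb'
  #7 SA[7]=4  'ccbb'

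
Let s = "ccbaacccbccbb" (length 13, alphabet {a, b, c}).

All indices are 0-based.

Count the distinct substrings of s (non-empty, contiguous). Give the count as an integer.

rank→(start, suffix):
  0 → (3, 'aacccbccbb')
  1 → (4, 'acccbccbb')
  2 → (12, 'b')
  3 → (2, 'baacccbccbb')
  4 → (11, 'bb')
  5 → (8, 'bccbb')
  6 → (1, 'cbaacccbccbb')
  7 → (10, 'cbb')
  8 → (7, 'cbccbb')
  9 → (0, 'ccbaacccbccbb')
  10 → (9, 'ccbb')
  11 → (6, 'ccbccbb')
  12 → (5, 'cccbccbb')

SA = [3, 4, 12, 2, 11, 8, 1, 10, 7, 0, 9, 6, 5]
rank  pair      lcp
   1  s[3:],s[4:]  1  'a'
   2  s[4:],s[12:]  0  ''
   3  s[12:],s[2:]  1  'b'
   4  s[2:],s[11:]  1  'b'
   5  s[11:],s[8:]  1  'b'
   6  s[8:],s[1:]  0  ''
   7  s[1:],s[10:]  2  'cb'
   8  s[10:],s[7:]  2  'cb'
   9  s[7:],s[0:]  1  'c'
  10  s[0:],s[9:]  3  'ccb'
  11  s[9:],s[6:]  3  'ccb'
  12  s[6:],s[5:]  2  'cc'

n(n+1)/2 = 13·14/2 = 91
Σ LCP = 0 + 1 + 0 + 1 + 1 + 1 + 0 + 2 + 2 + 1 + 3 + 3 + 2 = 17
distinct = 91 − 17 = 74

74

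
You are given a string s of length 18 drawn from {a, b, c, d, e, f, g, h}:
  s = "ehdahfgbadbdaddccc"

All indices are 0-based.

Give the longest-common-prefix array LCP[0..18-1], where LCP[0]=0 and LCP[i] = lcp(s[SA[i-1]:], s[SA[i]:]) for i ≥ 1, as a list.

[0, 2, 1, 0, 1, 0, 1, 2, 0, 2, 1, 1, 1, 0, 0, 0, 0, 1]

rank→(start, suffix):
  0 → (8, 'adbdaddccc')
  1 → (12, 'addccc')
  2 → (3, 'ahfgbadbdaddccc')
  3 → (7, 'badbdaddccc')
  4 → (10, 'bdaddccc')
  5 → (17, 'c')
  6 → (16, 'cc')
  7 → (15, 'ccc')
  8 → (11, 'daddccc')
  9 → (2, 'dahfgbadbdaddccc')
  10 → (9, 'dbdaddccc')
  11 → (14, 'dccc')
  12 → (13, 'ddccc')
  13 → (0, 'ehdahfgbadbdaddccc')
  14 → (5, 'fgbadbdaddccc')
  15 → (6, 'gbadbdaddccc')
  16 → (1, 'hdahfgbadbdaddccc')
  17 → (4, 'hfgbadbdaddccc')

SA = [8, 12, 3, 7, 10, 17, 16, 15, 11, 2, 9, 14, 13, 0, 5, 6, 1, 4]
[i] adj suffixes → lcp
  [1] 8/12 → 2 ('ad')
  [2] 12/3 → 1 ('a')
  [3] 3/7 → 0 ('')
  [4] 7/10 → 1 ('b')
  [5] 10/17 → 0 ('')
  [6] 17/16 → 1 ('c')
  [7] 16/15 → 2 ('cc')
  [8] 15/11 → 0 ('')
  [9] 11/2 → 2 ('da')
  [10] 2/9 → 1 ('d')
  [11] 9/14 → 1 ('d')
  [12] 14/13 → 1 ('d')
  [13] 13/0 → 0 ('')
  [14] 0/5 → 0 ('')
  [15] 5/6 → 0 ('')
  [16] 6/1 → 0 ('')
  [17] 1/4 → 1 ('h')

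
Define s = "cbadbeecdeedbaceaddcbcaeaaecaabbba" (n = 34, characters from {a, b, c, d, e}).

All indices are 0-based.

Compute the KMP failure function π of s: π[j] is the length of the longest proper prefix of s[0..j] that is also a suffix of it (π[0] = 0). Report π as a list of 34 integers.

π[0] = 0
j=1 s[j]='b': π[1]=0 (border '')
j=2 s[j]='a': π[2]=0 (border '')
j=3 s[j]='d': π[3]=0 (border '')
j=4 s[j]='b': π[4]=0 (border '')
j=5 s[j]='e': π[5]=0 (border '')
j=6 s[j]='e': π[6]=0 (border '')
j=7 s[j]='c': π[7]=1 (border 'c')
j=8 s[j]='d': k: 1→0; π[8]=0 (border '')
j=9 s[j]='e': π[9]=0 (border '')
j=10 s[j]='e': π[10]=0 (border '')
j=11 s[j]='d': π[11]=0 (border '')
j=12 s[j]='b': π[12]=0 (border '')
j=13 s[j]='a': π[13]=0 (border '')
j=14 s[j]='c': π[14]=1 (border 'c')
j=15 s[j]='e': k: 1→0; π[15]=0 (border '')
j=16 s[j]='a': π[16]=0 (border '')
j=17 s[j]='d': π[17]=0 (border '')
j=18 s[j]='d': π[18]=0 (border '')
j=19 s[j]='c': π[19]=1 (border 'c')
j=20 s[j]='b': π[20]=2 (border 'cb')
j=21 s[j]='c': k: 2→0; π[21]=1 (border 'c')
j=22 s[j]='a': k: 1→0; π[22]=0 (border '')
j=23 s[j]='e': π[23]=0 (border '')
j=24 s[j]='a': π[24]=0 (border '')
j=25 s[j]='a': π[25]=0 (border '')
j=26 s[j]='e': π[26]=0 (border '')
j=27 s[j]='c': π[27]=1 (border 'c')
j=28 s[j]='a': k: 1→0; π[28]=0 (border '')
j=29 s[j]='a': π[29]=0 (border '')
j=30 s[j]='b': π[30]=0 (border '')
j=31 s[j]='b': π[31]=0 (border '')
j=32 s[j]='b': π[32]=0 (border '')
j=33 s[j]='a': π[33]=0 (border '')

[0, 0, 0, 0, 0, 0, 0, 1, 0, 0, 0, 0, 0, 0, 1, 0, 0, 0, 0, 1, 2, 1, 0, 0, 0, 0, 0, 1, 0, 0, 0, 0, 0, 0]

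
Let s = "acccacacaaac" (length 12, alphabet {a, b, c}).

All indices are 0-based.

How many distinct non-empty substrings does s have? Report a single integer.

sorted suffixes:
  #0 SA[0]=8  'aaac'
  #1 SA[1]=9  'aac'
  #2 SA[2]=10  'ac'
  #3 SA[3]=6  'acaaac'
  #4 SA[4]=4  'acacaaac'
  #5 SA[5]=0  'acccacacaaac'
  #6 SA[6]=11  'c'
  #7 SA[7]=7  'caaac'
  #8 SA[8]=5  'cacaaac'
  #9 SA[9]=3  'cacacaaac'
  #10 SA[10]=2  'ccacacaaac'
  #11 SA[11]=1  'cccacacaaac'

SA = [8, 9, 10, 6, 4, 0, 11, 7, 5, 3, 2, 1]
i: (SA[i-1],SA[i]) lcp shared
  1: (8,9) 2 'aa'
  2: (9,10) 1 'a'
  3: (10,6) 2 'ac'
  4: (6,4) 3 'aca'
  5: (4,0) 2 'ac'
  6: (0,11) 0 ''
  7: (11,7) 1 'c'
  8: (7,5) 2 'ca'
  9: (5,3) 4 'caca'
  10: (3,2) 1 'c'
  11: (2,1) 2 'cc'

n(n+1)/2 = 12·13/2 = 78
Σ LCP = 0 + 2 + 1 + 2 + 3 + 2 + 0 + 1 + 2 + 4 + 1 + 2 = 20
distinct = 78 − 20 = 58

58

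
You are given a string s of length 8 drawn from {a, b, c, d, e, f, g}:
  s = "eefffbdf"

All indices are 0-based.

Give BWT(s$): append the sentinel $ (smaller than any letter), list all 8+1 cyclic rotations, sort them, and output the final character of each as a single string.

ffb$edffe

rank  rotation   last
    0  $eefffbdf  f
    1  bdf$eefff  f
    2  df$eefffb  b
    3  eefffbdf$  $
    4  efffbdf$e  e
    5  f$eefffbd  d
    6  fbdf$eeff  f
    7  ffbdf$eef  f
    8  fffbdf$ee  e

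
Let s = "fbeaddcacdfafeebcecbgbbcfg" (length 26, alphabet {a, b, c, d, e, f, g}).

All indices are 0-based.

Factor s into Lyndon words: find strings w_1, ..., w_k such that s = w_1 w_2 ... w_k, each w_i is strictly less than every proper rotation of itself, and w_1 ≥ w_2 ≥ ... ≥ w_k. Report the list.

["f", "be", "addc", "acdfafeebcecbgbbcfg"]

emit factor 1: 'f' (i=0, period=1)
emit factor 2: 'be' (i=1, period=2)
emit factor 3: 'addc' (i=3, period=4)
emit factor 4: 'acdfafeebcecbgbbcfg' (i=7, period=19)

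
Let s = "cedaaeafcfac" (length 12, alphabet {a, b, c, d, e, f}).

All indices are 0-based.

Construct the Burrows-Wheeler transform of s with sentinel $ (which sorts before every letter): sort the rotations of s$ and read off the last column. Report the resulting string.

cdfaea$feacca

rank  rotation       last
    0  $cedaaeafcfac  c
    1  aaeafcfac$ced  d
    2  ac$cedaaeafcf  f
    3  aeafcfac$ceda  a
    4  afcfac$cedaae  e
    5  c$cedaaeafcfa  a
    6  cedaaeafcfac$  $
    7  cfac$cedaaeaf  f
    8  daaeafcfac$ce  e
    9  eafcfac$cedaa  a
   10  edaaeafcfac$c  c
   11  fac$cedaaeafc  c
   12  fcfac$cedaaea  a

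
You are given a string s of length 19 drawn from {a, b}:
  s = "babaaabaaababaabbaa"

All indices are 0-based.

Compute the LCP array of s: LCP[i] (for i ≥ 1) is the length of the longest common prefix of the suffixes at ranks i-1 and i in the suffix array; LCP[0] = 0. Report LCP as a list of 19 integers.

[0, 1, 2, 5, 2, 4, 3, 1, 7, 4, 3, 2, 0, 3, 6, 3, 2, 5, 1]

rank | idx | suffix
   0 |  18 | a
   1 |  17 | aa
   2 |   3 | aaabaaababaabbaa
   3 |   7 | aaababaabbaa
   4 |   4 | aabaaababaabbaa
   5 |   8 | aababaabbaa
   6 |  13 | aabbaa
   7 |   1 | abaaabaaababaabbaa
   8 |   5 | abaaababaabbaa
   9 |  11 | abaabbaa
  10 |   9 | ababaabbaa
  11 |  14 | abbaa
  12 |  16 | baa
  13 |   2 | baaabaaababaabbaa
  14 |   6 | baaababaabbaa
  15 |  12 | baabbaa
  16 |   0 | babaaabaaababaabbaa
  17 |  10 | babaabbaa
  18 |  15 | bbaa

SA = [18, 17, 3, 7, 4, 8, 13, 1, 5, 11, 9, 14, 16, 2, 6, 12, 0, 10, 15]
i: (SA[i-1],SA[i]) lcp shared
  1: (18,17) 1 'a'
  2: (17,3) 2 'aa'
  3: (3,7) 5 'aaaba'
  4: (7,4) 2 'aa'
  5: (4,8) 4 'aaba'
  6: (8,13) 3 'aab'
  7: (13,1) 1 'a'
  8: (1,5) 7 'abaaaba'
  9: (5,11) 4 'abaa'
  10: (11,9) 3 'aba'
  11: (9,14) 2 'ab'
  12: (14,16) 0 ''
  13: (16,2) 3 'baa'
  14: (2,6) 6 'baaaba'
  15: (6,12) 3 'baa'
  16: (12,0) 2 'ba'
  17: (0,10) 5 'babaa'
  18: (10,15) 1 'b'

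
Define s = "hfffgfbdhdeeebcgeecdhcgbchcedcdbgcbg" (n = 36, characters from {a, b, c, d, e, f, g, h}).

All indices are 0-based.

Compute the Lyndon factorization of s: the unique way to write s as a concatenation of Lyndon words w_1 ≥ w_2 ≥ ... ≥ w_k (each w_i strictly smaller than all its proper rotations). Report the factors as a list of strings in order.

["h", "fffg", "f", "bdhdeee", "bcgeecdhcgbchcedcdbgcbg"]

emit factor 1: 'h' (i=0, period=1)
emit factor 2: 'fffg' (i=1, period=4)
emit factor 3: 'f' (i=5, period=1)
emit factor 4: 'bdhdeee' (i=6, period=7)
emit factor 5: 'bcgeecdhcgbchcedcdbgcbg' (i=13, period=23)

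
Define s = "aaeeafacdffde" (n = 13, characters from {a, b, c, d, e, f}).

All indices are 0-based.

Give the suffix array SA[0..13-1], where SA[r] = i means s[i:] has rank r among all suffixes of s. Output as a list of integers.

rank | idx | suffix
   0 |   0 | aaeeafacdffde
   1 |   6 | acdffde
   2 |   1 | aeeafacdffde
   3 |   4 | afacdffde
   4 |   7 | cdffde
   5 |  11 | de
   6 |   8 | dffde
   7 |  12 | e
   8 |   3 | eafacdffde
   9 |   2 | eeafacdffde
  10 |   5 | facdffde
  11 |  10 | fde
  12 |   9 | ffde

[0, 6, 1, 4, 7, 11, 8, 12, 3, 2, 5, 10, 9]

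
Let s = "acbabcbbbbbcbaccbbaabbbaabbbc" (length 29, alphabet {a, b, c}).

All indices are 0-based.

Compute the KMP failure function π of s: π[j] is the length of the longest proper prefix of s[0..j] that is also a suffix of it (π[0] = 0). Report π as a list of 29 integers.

[0, 0, 0, 1, 0, 0, 0, 0, 0, 0, 0, 0, 0, 1, 2, 0, 0, 0, 1, 1, 0, 0, 0, 1, 1, 0, 0, 0, 0]

π[0] = 0
j=1 s[j]='c': π[1]=0 (border '')
j=2 s[j]='b': π[2]=0 (border '')
j=3 s[j]='a': π[3]=1 (border 'a')
j=4 s[j]='b': k: 1→0; π[4]=0 (border '')
j=5 s[j]='c': π[5]=0 (border '')
j=6 s[j]='b': π[6]=0 (border '')
j=7 s[j]='b': π[7]=0 (border '')
j=8 s[j]='b': π[8]=0 (border '')
j=9 s[j]='b': π[9]=0 (border '')
j=10 s[j]='b': π[10]=0 (border '')
j=11 s[j]='c': π[11]=0 (border '')
j=12 s[j]='b': π[12]=0 (border '')
j=13 s[j]='a': π[13]=1 (border 'a')
j=14 s[j]='c': π[14]=2 (border 'ac')
j=15 s[j]='c': k: 2→0; π[15]=0 (border '')
j=16 s[j]='b': π[16]=0 (border '')
j=17 s[j]='b': π[17]=0 (border '')
j=18 s[j]='a': π[18]=1 (border 'a')
j=19 s[j]='a': k: 1→0; π[19]=1 (border 'a')
j=20 s[j]='b': k: 1→0; π[20]=0 (border '')
j=21 s[j]='b': π[21]=0 (border '')
j=22 s[j]='b': π[22]=0 (border '')
j=23 s[j]='a': π[23]=1 (border 'a')
j=24 s[j]='a': k: 1→0; π[24]=1 (border 'a')
j=25 s[j]='b': k: 1→0; π[25]=0 (border '')
j=26 s[j]='b': π[26]=0 (border '')
j=27 s[j]='b': π[27]=0 (border '')
j=28 s[j]='c': π[28]=0 (border '')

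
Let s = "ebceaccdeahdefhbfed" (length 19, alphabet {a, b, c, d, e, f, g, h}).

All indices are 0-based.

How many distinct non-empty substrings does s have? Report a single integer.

rank→(start, suffix):
  0 → (4, 'accdeahdefhbfed')
  1 → (9, 'ahdefhbfed')
  2 → (1, 'bceaccdeahdefhbfed')
  3 → (15, 'bfed')
  4 → (5, 'ccdeahdefhbfed')
  5 → (6, 'cdeahdefhbfed')
  6 → (2, 'ceaccdeahdefhbfed')
  7 → (18, 'd')
  8 → (7, 'deahdefhbfed')
  9 → (11, 'defhbfed')
  10 → (3, 'eaccdeahdefhbfed')
  11 → (8, 'eahdefhbfed')
  12 → (0, 'ebceaccdeahdefhbfed')
  13 → (17, 'ed')
  14 → (12, 'efhbfed')
  15 → (16, 'fed')
  16 → (13, 'fhbfed')
  17 → (14, 'hbfed')
  18 → (10, 'hdefhbfed')

SA = [4, 9, 1, 15, 5, 6, 2, 18, 7, 11, 3, 8, 0, 17, 12, 16, 13, 14, 10]
[i] adj suffixes → lcp
  [1] 4/9 → 1 ('a')
  [2] 9/1 → 0 ('')
  [3] 1/15 → 1 ('b')
  [4] 15/5 → 0 ('')
  [5] 5/6 → 1 ('c')
  [6] 6/2 → 1 ('c')
  [7] 2/18 → 0 ('')
  [8] 18/7 → 1 ('d')
  [9] 7/11 → 2 ('de')
  [10] 11/3 → 0 ('')
  [11] 3/8 → 2 ('ea')
  [12] 8/0 → 1 ('e')
  [13] 0/17 → 1 ('e')
  [14] 17/12 → 1 ('e')
  [15] 12/16 → 0 ('')
  [16] 16/13 → 1 ('f')
  [17] 13/14 → 0 ('')
  [18] 14/10 → 1 ('h')

n(n+1)/2 = 19·20/2 = 190
Σ LCP = 0 + 1 + 0 + 1 + 0 + 1 + 1 + 0 + 1 + 2 + 0 + 2 + 1 + 1 + 1 + 0 + 1 + 0 + 1 = 14
distinct = 190 − 14 = 176

176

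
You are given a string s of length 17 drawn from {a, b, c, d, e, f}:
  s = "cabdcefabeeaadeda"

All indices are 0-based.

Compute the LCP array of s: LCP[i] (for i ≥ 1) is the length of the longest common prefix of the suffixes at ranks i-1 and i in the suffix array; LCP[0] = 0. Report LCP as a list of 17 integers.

rank→(start, suffix):
  0 → (16, 'a')
  1 → (11, 'aadeda')
  2 → (1, 'abdcefabeeaadeda')
  3 → (7, 'abeeaadeda')
  4 → (12, 'adeda')
  5 → (2, 'bdcefabeeaadeda')
  6 → (8, 'beeaadeda')
  7 → (0, 'cabdcefabeeaadeda')
  8 → (4, 'cefabeeaadeda')
  9 → (15, 'da')
  10 → (3, 'dcefabeeaadeda')
  11 → (13, 'deda')
  12 → (10, 'eaadeda')
  13 → (14, 'eda')
  14 → (9, 'eeaadeda')
  15 → (5, 'efabeeaadeda')
  16 → (6, 'fabeeaadeda')

SA = [16, 11, 1, 7, 12, 2, 8, 0, 4, 15, 3, 13, 10, 14, 9, 5, 6]
i: (SA[i-1],SA[i]) lcp shared
  1: (16,11) 1 'a'
  2: (11,1) 1 'a'
  3: (1,7) 2 'ab'
  4: (7,12) 1 'a'
  5: (12,2) 0 ''
  6: (2,8) 1 'b'
  7: (8,0) 0 ''
  8: (0,4) 1 'c'
  9: (4,15) 0 ''
  10: (15,3) 1 'd'
  11: (3,13) 1 'd'
  12: (13,10) 0 ''
  13: (10,14) 1 'e'
  14: (14,9) 1 'e'
  15: (9,5) 1 'e'
  16: (5,6) 0 ''

[0, 1, 1, 2, 1, 0, 1, 0, 1, 0, 1, 1, 0, 1, 1, 1, 0]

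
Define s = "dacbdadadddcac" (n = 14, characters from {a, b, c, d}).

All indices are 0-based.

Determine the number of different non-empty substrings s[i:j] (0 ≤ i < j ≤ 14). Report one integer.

89

sorted suffixes:
  #0 SA[0]=12  'ac'
  #1 SA[1]=1  'acbdadadddcac'
  #2 SA[2]=5  'adadddcac'
  #3 SA[3]=7  'adddcac'
  #4 SA[4]=3  'bdadadddcac'
  #5 SA[5]=13  'c'
  #6 SA[6]=11  'cac'
  #7 SA[7]=2  'cbdadadddcac'
  #8 SA[8]=0  'dacbdadadddcac'
  #9 SA[9]=4  'dadadddcac'
  #10 SA[10]=6  'dadddcac'
  #11 SA[11]=10  'dcac'
  #12 SA[12]=9  'ddcac'
  #13 SA[13]=8  'dddcac'

SA = [12, 1, 5, 7, 3, 13, 11, 2, 0, 4, 6, 10, 9, 8]
[i] adj suffixes → lcp
  [1] 12/1 → 2 ('ac')
  [2] 1/5 → 1 ('a')
  [3] 5/7 → 2 ('ad')
  [4] 7/3 → 0 ('')
  [5] 3/13 → 0 ('')
  [6] 13/11 → 1 ('c')
  [7] 11/2 → 1 ('c')
  [8] 2/0 → 0 ('')
  [9] 0/4 → 2 ('da')
  [10] 4/6 → 3 ('dad')
  [11] 6/10 → 1 ('d')
  [12] 10/9 → 1 ('d')
  [13] 9/8 → 2 ('dd')

n(n+1)/2 = 14·15/2 = 105
Σ LCP = 0 + 2 + 1 + 2 + 0 + 0 + 1 + 1 + 0 + 2 + 3 + 1 + 1 + 2 = 16
distinct = 105 − 16 = 89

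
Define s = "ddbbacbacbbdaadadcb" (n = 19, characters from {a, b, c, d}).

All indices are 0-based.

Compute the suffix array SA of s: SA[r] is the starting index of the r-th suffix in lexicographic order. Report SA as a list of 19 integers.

[12, 4, 7, 13, 15, 18, 3, 6, 2, 9, 10, 17, 5, 8, 11, 14, 1, 16, 0]

rank→(start, suffix):
  0 → (12, 'aadadcb')
  1 → (4, 'acbacbbdaadadcb')
  2 → (7, 'acbbdaadadcb')
  3 → (13, 'adadcb')
  4 → (15, 'adcb')
  5 → (18, 'b')
  6 → (3, 'bacbacbbdaadadcb')
  7 → (6, 'bacbbdaadadcb')
  8 → (2, 'bbacbacbbdaadadcb')
  9 → (9, 'bbdaadadcb')
  10 → (10, 'bdaadadcb')
  11 → (17, 'cb')
  12 → (5, 'cbacbbdaadadcb')
  13 → (8, 'cbbdaadadcb')
  14 → (11, 'daadadcb')
  15 → (14, 'dadcb')
  16 → (1, 'dbbacbacbbdaadadcb')
  17 → (16, 'dcb')
  18 → (0, 'ddbbacbacbbdaadadcb')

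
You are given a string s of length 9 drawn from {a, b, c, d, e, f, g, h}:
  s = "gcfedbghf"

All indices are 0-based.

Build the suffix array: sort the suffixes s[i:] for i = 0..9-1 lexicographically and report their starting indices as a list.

rank→(start, suffix):
  0 → (5, 'bghf')
  1 → (1, 'cfedbghf')
  2 → (4, 'dbghf')
  3 → (3, 'edbghf')
  4 → (8, 'f')
  5 → (2, 'fedbghf')
  6 → (0, 'gcfedbghf')
  7 → (6, 'ghf')
  8 → (7, 'hf')

[5, 1, 4, 3, 8, 2, 0, 6, 7]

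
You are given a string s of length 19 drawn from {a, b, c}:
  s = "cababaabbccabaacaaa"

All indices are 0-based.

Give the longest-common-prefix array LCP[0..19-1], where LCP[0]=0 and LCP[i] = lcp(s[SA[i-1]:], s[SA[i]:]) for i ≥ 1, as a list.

[0, 1, 2, 2, 2, 1, 4, 3, 2, 1, 0, 3, 2, 1, 1, 0, 2, 4, 1]

rank→(start, suffix):
  0 → (18, 'a')
  1 → (17, 'aa')
  2 → (16, 'aaa')
  3 → (5, 'aabbccabaacaaa')
  4 → (13, 'aacaaa')
  5 → (3, 'abaabbccabaacaaa')
  6 → (11, 'abaacaaa')
  7 → (1, 'ababaabbccabaacaaa')
  8 → (6, 'abbccabaacaaa')
  9 → (14, 'acaaa')
  10 → (4, 'baabbccabaacaaa')
  11 → (12, 'baacaaa')
  12 → (2, 'babaabbccabaacaaa')
  13 → (7, 'bbccabaacaaa')
  14 → (8, 'bccabaacaaa')
  15 → (15, 'caaa')
  16 → (10, 'cabaacaaa')
  17 → (0, 'cababaabbccabaacaaa')
  18 → (9, 'ccabaacaaa')

SA = [18, 17, 16, 5, 13, 3, 11, 1, 6, 14, 4, 12, 2, 7, 8, 15, 10, 0, 9]
rank  pair      lcp
   1  s[18:],s[17:]  1  'a'
   2  s[17:],s[16:]  2  'aa'
   3  s[16:],s[5:]  2  'aa'
   4  s[5:],s[13:]  2  'aa'
   5  s[13:],s[3:]  1  'a'
   6  s[3:],s[11:]  4  'abaa'
   7  s[11:],s[1:]  3  'aba'
   8  s[1:],s[6:]  2  'ab'
   9  s[6:],s[14:]  1  'a'
  10  s[14:],s[4:]  0  ''
  11  s[4:],s[12:]  3  'baa'
  12  s[12:],s[2:]  2  'ba'
  13  s[2:],s[7:]  1  'b'
  14  s[7:],s[8:]  1  'b'
  15  s[8:],s[15:]  0  ''
  16  s[15:],s[10:]  2  'ca'
  17  s[10:],s[0:]  4  'caba'
  18  s[0:],s[9:]  1  'c'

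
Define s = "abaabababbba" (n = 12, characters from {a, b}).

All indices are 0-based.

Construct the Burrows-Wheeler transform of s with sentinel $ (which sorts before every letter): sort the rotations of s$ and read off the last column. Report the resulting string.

abb$abbbaaaba

rank  rotation       last
    0  $abaabababbba  a
    1  a$abaabababbb  b
    2  aabababbba$ab  b
    3  abaabababbba$  $
    4  abababbba$aba  a
    5  ababbba$abaab  b
    6  abbba$abaabab  b
    7  ba$abaabababb  b
    8  baabababbba$a  a
    9  bababbba$abaa  a
   10  babbba$abaaba  a
   11  bba$abaababab  b
   12  bbba$abaababa  a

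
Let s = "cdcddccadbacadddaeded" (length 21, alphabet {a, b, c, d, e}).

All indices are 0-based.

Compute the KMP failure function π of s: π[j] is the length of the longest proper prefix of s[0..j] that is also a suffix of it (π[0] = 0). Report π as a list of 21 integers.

[0, 0, 1, 2, 0, 1, 1, 0, 0, 0, 0, 1, 0, 0, 0, 0, 0, 0, 0, 0, 0]

π[0] = 0
j=1 s[j]='d': π[1]=0 (border '')
j=2 s[j]='c': π[2]=1 (border 'c')
j=3 s[j]='d': π[3]=2 (border 'cd')
j=4 s[j]='d': k: 2→0; π[4]=0 (border '')
j=5 s[j]='c': π[5]=1 (border 'c')
j=6 s[j]='c': k: 1→0; π[6]=1 (border 'c')
j=7 s[j]='a': k: 1→0; π[7]=0 (border '')
j=8 s[j]='d': π[8]=0 (border '')
j=9 s[j]='b': π[9]=0 (border '')
j=10 s[j]='a': π[10]=0 (border '')
j=11 s[j]='c': π[11]=1 (border 'c')
j=12 s[j]='a': k: 1→0; π[12]=0 (border '')
j=13 s[j]='d': π[13]=0 (border '')
j=14 s[j]='d': π[14]=0 (border '')
j=15 s[j]='d': π[15]=0 (border '')
j=16 s[j]='a': π[16]=0 (border '')
j=17 s[j]='e': π[17]=0 (border '')
j=18 s[j]='d': π[18]=0 (border '')
j=19 s[j]='e': π[19]=0 (border '')
j=20 s[j]='d': π[20]=0 (border '')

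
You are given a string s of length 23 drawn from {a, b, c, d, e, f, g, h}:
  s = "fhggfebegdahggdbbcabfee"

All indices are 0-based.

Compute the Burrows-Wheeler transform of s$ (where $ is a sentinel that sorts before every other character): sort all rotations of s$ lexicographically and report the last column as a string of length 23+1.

ecddbeabggeffbgb$egghhaf

rank  rotation                  last
    0  $fhggfebegdahggdbbcabfee  e
    1  abfee$fhggfebegdahggdbbc  c
    2  ahggdbbcabfee$fhggfebegd  d
    3  bbcabfee$fhggfebegdahggd  d
    4  bcabfee$fhggfebegdahggdb  b
    5  begdahggdbbcabfee$fhggfe  e
    6  bfee$fhggfebegdahggdbbca  a
    7  cabfee$fhggfebegdahggdbb  b
    8  dahggdbbcabfee$fhggfebeg  g
    9  dbbcabfee$fhggfebegdahgg  g
   10  e$fhggfebegdahggdbbcabfe  e
   11  ebegdahggdbbcabfee$fhggf  f
   12  ee$fhggfebegdahggdbbcabf  f
   13  egdahggdbbcabfee$fhggfeb  b
   14  febegdahggdbbcabfee$fhgg  g
   15  fee$fhggfebegdahggdbbcab  b
   16  fhggfebegdahggdbbcabfee$  $
   17  gdahggdbbcabfee$fhggfebe  e
   18  gdbbcabfee$fhggfebegdahg  g
   19  gfebegdahggdbbcabfee$fhg  g
   20  ggdbbcabfee$fhggfebegdah  h
   21  ggfebegdahggdbbcabfee$fh  h
   22  hggdbbcabfee$fhggfebegda  a
   23  hggfebegdahggdbbcabfee$f  f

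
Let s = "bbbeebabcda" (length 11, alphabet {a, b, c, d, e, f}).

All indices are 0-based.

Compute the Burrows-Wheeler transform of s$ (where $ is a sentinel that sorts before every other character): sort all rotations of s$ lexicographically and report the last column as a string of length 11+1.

adbe$babbceb

rank  rotation      last
    0  $bbbeebabcda  a
    1  a$bbbeebabcd  d
    2  abcda$bbbeeb  b
    3  babcda$bbbee  e
    4  bbbeebabcda$  $
    5  bbeebabcda$b  b
    6  bcda$bbbeeba  a
    7  beebabcda$bb  b
    8  cda$bbbeebab  b
    9  da$bbbeebabc  c
   10  ebabcda$bbbe  e
   11  eebabcda$bbb  b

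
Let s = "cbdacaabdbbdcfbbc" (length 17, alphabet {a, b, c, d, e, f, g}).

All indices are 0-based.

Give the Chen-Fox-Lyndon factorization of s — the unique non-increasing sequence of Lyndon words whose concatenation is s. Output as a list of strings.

["c", "bd", "ac", "aabdbbdcfbbc"]

emit factor 1: 'c' (i=0, period=1)
emit factor 2: 'bd' (i=1, period=2)
emit factor 3: 'ac' (i=3, period=2)
emit factor 4: 'aabdbbdcfbbc' (i=5, period=12)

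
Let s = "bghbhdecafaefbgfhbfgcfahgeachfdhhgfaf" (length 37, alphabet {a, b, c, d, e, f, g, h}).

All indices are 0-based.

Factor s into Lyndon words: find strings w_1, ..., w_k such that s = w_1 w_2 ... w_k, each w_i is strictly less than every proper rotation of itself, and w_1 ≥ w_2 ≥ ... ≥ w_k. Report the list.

["bghbhdec", "af", "aefbgfhbfgcfahge", "achfdhhgfaf"]

emit factor 1: 'bghbhdec' (i=0, period=8)
emit factor 2: 'af' (i=8, period=2)
emit factor 3: 'aefbgfhbfgcfahge' (i=10, period=16)
emit factor 4: 'achfdhhgfaf' (i=26, period=11)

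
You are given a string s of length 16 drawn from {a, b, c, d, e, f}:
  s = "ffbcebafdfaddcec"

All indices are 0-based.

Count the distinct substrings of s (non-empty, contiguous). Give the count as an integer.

rank→(start, suffix):
  0 → (10, 'addcec')
  1 → (6, 'afdfaddcec')
  2 → (5, 'bafdfaddcec')
  3 → (2, 'bcebafdfaddcec')
  4 → (15, 'c')
  5 → (3, 'cebafdfaddcec')
  6 → (13, 'cec')
  7 → (12, 'dcec')
  8 → (11, 'ddcec')
  9 → (8, 'dfaddcec')
  10 → (4, 'ebafdfaddcec')
  11 → (14, 'ec')
  12 → (9, 'faddcec')
  13 → (1, 'fbcebafdfaddcec')
  14 → (7, 'fdfaddcec')
  15 → (0, 'ffbcebafdfaddcec')

SA = [10, 6, 5, 2, 15, 3, 13, 12, 11, 8, 4, 14, 9, 1, 7, 0]
i: (SA[i-1],SA[i]) lcp shared
  1: (10,6) 1 'a'
  2: (6,5) 0 ''
  3: (5,2) 1 'b'
  4: (2,15) 0 ''
  5: (15,3) 1 'c'
  6: (3,13) 2 'ce'
  7: (13,12) 0 ''
  8: (12,11) 1 'd'
  9: (11,8) 1 'd'
  10: (8,4) 0 ''
  11: (4,14) 1 'e'
  12: (14,9) 0 ''
  13: (9,1) 1 'f'
  14: (1,7) 1 'f'
  15: (7,0) 1 'f'

n(n+1)/2 = 16·17/2 = 136
Σ LCP = 0 + 1 + 0 + 1 + 0 + 1 + 2 + 0 + 1 + 1 + 0 + 1 + 0 + 1 + 1 + 1 = 11
distinct = 136 − 11 = 125

125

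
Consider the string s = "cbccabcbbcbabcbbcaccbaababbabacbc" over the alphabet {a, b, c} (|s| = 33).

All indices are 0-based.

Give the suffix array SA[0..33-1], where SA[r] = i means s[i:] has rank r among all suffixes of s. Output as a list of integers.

[21, 22, 27, 24, 11, 4, 29, 17, 20, 26, 23, 10, 28, 25, 14, 7, 31, 15, 8, 12, 5, 1, 32, 3, 16, 19, 9, 13, 6, 30, 0, 2, 18]

sorted suffixes:
  #0 SA[0]=21  'aababbabacbc'
  #1 SA[1]=22  'ababbabacbc'
  #2 SA[2]=27  'abacbc'
  #3 SA[3]=24  'abbabacbc'
  #4 SA[4]=11  'abcbbcaccbaababbabacbc'
  #5 SA[5]=4  'abcbbcbabcbbcaccbaababbabacbc'
  #6 SA[6]=29  'acbc'
  #7 SA[7]=17  'accbaababbabacbc'
  #8 SA[8]=20  'baababbabacbc'
  #9 SA[9]=26  'babacbc'
  #10 SA[10]=23  'babbabacbc'
  #11 SA[11]=10  'babcbbcaccbaababbabacbc'
  #12 SA[12]=28  'bacbc'
  #13 SA[13]=25  'bbabacbc'
  #14 SA[14]=14  'bbcaccbaababbabacbc'
  #15 SA[15]=7  'bbcbabcbbcaccbaababbabacbc'
  #16 SA[16]=31  'bc'
  #17 SA[17]=15  'bcaccbaababbabacbc'
  #18 SA[18]=8  'bcbabcbbcaccbaababbabacbc'
  #19 SA[19]=12  'bcbbcaccbaababbabacbc'
  #20 SA[20]=5  'bcbbcbabcbbcaccbaababbabacbc'
  #21 SA[21]=1  'bccabcbbcbabcbbcaccbaababbabacbc'
  #22 SA[22]=32  'c'
  #23 SA[23]=3  'cabcbbcbabcbbcaccbaababbabacbc'
  #24 SA[24]=16  'caccbaababbabacbc'
  #25 SA[25]=19  'cbaababbabacbc'
  #26 SA[26]=9  'cbabcbbcaccbaababbabacbc'
  #27 SA[27]=13  'cbbcaccbaababbabacbc'
  #28 SA[28]=6  'cbbcbabcbbcaccbaababbabacbc'
  #29 SA[29]=30  'cbc'
  #30 SA[30]=0  'cbccabcbbcbabcbbcaccbaababbabacbc'
  #31 SA[31]=2  'ccabcbbcbabcbbcaccbaababbabacbc'
  #32 SA[32]=18  'ccbaababbabacbc'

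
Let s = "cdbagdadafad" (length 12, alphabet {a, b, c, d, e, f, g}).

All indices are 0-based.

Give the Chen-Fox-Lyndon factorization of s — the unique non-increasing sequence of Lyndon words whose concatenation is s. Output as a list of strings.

["cd", "b", "agd", "adaf", "ad"]

emit factor 1: 'cd' (i=0, period=2)
emit factor 2: 'b' (i=2, period=1)
emit factor 3: 'agd' (i=3, period=3)
emit factor 4: 'adaf' (i=6, period=4)
emit factor 5: 'ad' (i=10, period=2)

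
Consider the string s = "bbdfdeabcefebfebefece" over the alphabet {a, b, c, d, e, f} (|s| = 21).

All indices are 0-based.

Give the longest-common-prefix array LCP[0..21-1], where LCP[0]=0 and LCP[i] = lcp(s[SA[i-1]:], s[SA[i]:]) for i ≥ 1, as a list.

[0, 0, 1, 1, 1, 1, 0, 2, 0, 1, 0, 1, 1, 2, 1, 1, 3, 0, 1, 3, 2]

sorted suffixes:
  #0 SA[0]=6  'abcefebfebefece'
  #1 SA[1]=0  'bbdfdeabcefebfebefece'
  #2 SA[2]=7  'bcefebfebefece'
  #3 SA[3]=1  'bdfdeabcefebfebefece'
  #4 SA[4]=15  'befece'
  #5 SA[5]=12  'bfebefece'
  #6 SA[6]=19  'ce'
  #7 SA[7]=8  'cefebfebefece'
  #8 SA[8]=4  'deabcefebfebefece'
  #9 SA[9]=2  'dfdeabcefebfebefece'
  #10 SA[10]=20  'e'
  #11 SA[11]=5  'eabcefebfebefece'
  #12 SA[12]=14  'ebefece'
  #13 SA[13]=11  'ebfebefece'
  #14 SA[14]=18  'ece'
  #15 SA[15]=9  'efebfebefece'
  #16 SA[16]=16  'efece'
  #17 SA[17]=3  'fdeabcefebfebefece'
  #18 SA[18]=13  'febefece'
  #19 SA[19]=10  'febfebefece'
  #20 SA[20]=17  'fece'

SA = [6, 0, 7, 1, 15, 12, 19, 8, 4, 2, 20, 5, 14, 11, 18, 9, 16, 3, 13, 10, 17]
i: (SA[i-1],SA[i]) lcp shared
  1: (6,0) 0 ''
  2: (0,7) 1 'b'
  3: (7,1) 1 'b'
  4: (1,15) 1 'b'
  5: (15,12) 1 'b'
  6: (12,19) 0 ''
  7: (19,8) 2 'ce'
  8: (8,4) 0 ''
  9: (4,2) 1 'd'
  10: (2,20) 0 ''
  11: (20,5) 1 'e'
  12: (5,14) 1 'e'
  13: (14,11) 2 'eb'
  14: (11,18) 1 'e'
  15: (18,9) 1 'e'
  16: (9,16) 3 'efe'
  17: (16,3) 0 ''
  18: (3,13) 1 'f'
  19: (13,10) 3 'feb'
  20: (10,17) 2 'fe'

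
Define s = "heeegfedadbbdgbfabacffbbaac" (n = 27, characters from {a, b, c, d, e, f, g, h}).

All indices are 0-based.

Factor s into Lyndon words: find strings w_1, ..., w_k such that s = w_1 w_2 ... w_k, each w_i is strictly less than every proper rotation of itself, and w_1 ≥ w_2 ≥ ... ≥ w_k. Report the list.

emit factor 1: 'h' (i=0, period=1)
emit factor 2: 'eeegf' (i=1, period=5)
emit factor 3: 'e' (i=6, period=1)
emit factor 4: 'd' (i=7, period=1)
emit factor 5: 'adbbdgbf' (i=8, period=8)
emit factor 6: 'abacffbb' (i=16, period=8)
emit factor 7: 'aac' (i=24, period=3)

["h", "eeegf", "e", "d", "adbbdgbf", "abacffbb", "aac"]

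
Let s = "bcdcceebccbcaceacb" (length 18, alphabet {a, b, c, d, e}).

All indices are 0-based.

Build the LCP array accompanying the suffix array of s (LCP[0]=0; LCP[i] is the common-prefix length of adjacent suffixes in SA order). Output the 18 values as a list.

rank | idx | suffix
   0 |  15 | acb
   1 |  12 | aceacb
   2 |  17 | b
   3 |  10 | bcaceacb
   4 |   7 | bccbcaceacb
   5 |   0 | bcdcceebccbcaceacb
   6 |  11 | caceacb
   7 |  16 | cb
   8 |   9 | cbcaceacb
   9 |   8 | ccbcaceacb
  10 |   3 | cceebccbcaceacb
  11 |   1 | cdcceebccbcaceacb
  12 |  13 | ceacb
  13 |   4 | ceebccbcaceacb
  14 |   2 | dcceebccbcaceacb
  15 |  14 | eacb
  16 |   6 | ebccbcaceacb
  17 |   5 | eebccbcaceacb

SA = [15, 12, 17, 10, 7, 0, 11, 16, 9, 8, 3, 1, 13, 4, 2, 14, 6, 5]
rank  pair      lcp
   1  s[15:],s[12:]  2  'ac'
   2  s[12:],s[17:]  0  ''
   3  s[17:],s[10:]  1  'b'
   4  s[10:],s[7:]  2  'bc'
   5  s[7:],s[0:]  2  'bc'
   6  s[0:],s[11:]  0  ''
   7  s[11:],s[16:]  1  'c'
   8  s[16:],s[9:]  2  'cb'
   9  s[9:],s[8:]  1  'c'
  10  s[8:],s[3:]  2  'cc'
  11  s[3:],s[1:]  1  'c'
  12  s[1:],s[13:]  1  'c'
  13  s[13:],s[4:]  2  'ce'
  14  s[4:],s[2:]  0  ''
  15  s[2:],s[14:]  0  ''
  16  s[14:],s[6:]  1  'e'
  17  s[6:],s[5:]  1  'e'

[0, 2, 0, 1, 2, 2, 0, 1, 2, 1, 2, 1, 1, 2, 0, 0, 1, 1]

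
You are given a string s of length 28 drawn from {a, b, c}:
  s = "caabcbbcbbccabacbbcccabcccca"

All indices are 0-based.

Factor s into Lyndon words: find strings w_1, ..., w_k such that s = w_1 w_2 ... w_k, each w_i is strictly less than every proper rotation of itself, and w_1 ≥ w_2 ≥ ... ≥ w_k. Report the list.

["c", "aabcbbcbbccabacbbcccabcccc", "a"]

emit factor 1: 'c' (i=0, period=1)
emit factor 2: 'aabcbbcbbccabacbbcccabcccc' (i=1, period=26)
emit factor 3: 'a' (i=27, period=1)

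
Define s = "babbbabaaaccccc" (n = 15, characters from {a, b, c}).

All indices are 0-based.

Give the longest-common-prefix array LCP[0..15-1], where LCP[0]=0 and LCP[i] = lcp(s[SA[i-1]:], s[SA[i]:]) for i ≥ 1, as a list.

rank | idx | suffix
   0 |   7 | aaaccccc
   1 |   8 | aaccccc
   2 |   5 | abaaaccccc
   3 |   1 | abbbabaaaccccc
   4 |   9 | accccc
   5 |   6 | baaaccccc
   6 |   4 | babaaaccccc
   7 |   0 | babbbabaaaccccc
   8 |   3 | bbabaaaccccc
   9 |   2 | bbbabaaaccccc
  10 |  14 | c
  11 |  13 | cc
  12 |  12 | ccc
  13 |  11 | cccc
  14 |  10 | ccccc

SA = [7, 8, 5, 1, 9, 6, 4, 0, 3, 2, 14, 13, 12, 11, 10]
[i] adj suffixes → lcp
  [1] 7/8 → 2 ('aa')
  [2] 8/5 → 1 ('a')
  [3] 5/1 → 2 ('ab')
  [4] 1/9 → 1 ('a')
  [5] 9/6 → 0 ('')
  [6] 6/4 → 2 ('ba')
  [7] 4/0 → 3 ('bab')
  [8] 0/3 → 1 ('b')
  [9] 3/2 → 2 ('bb')
  [10] 2/14 → 0 ('')
  [11] 14/13 → 1 ('c')
  [12] 13/12 → 2 ('cc')
  [13] 12/11 → 3 ('ccc')
  [14] 11/10 → 4 ('cccc')

[0, 2, 1, 2, 1, 0, 2, 3, 1, 2, 0, 1, 2, 3, 4]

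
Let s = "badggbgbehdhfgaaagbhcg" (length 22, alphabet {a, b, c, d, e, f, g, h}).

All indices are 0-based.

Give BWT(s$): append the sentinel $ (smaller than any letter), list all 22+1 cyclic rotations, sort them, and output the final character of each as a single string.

rank  rotation                 last
    0  $badggbgbehdhfgaaagbhcg  g
    1  aaagbhcg$badggbgbehdhfg  g
    2  aagbhcg$badggbgbehdhfga  a
    3  adggbgbehdhfgaaagbhcg$b  b
    4  agbhcg$badggbgbehdhfgaa  a
    5  badggbgbehdhfgaaagbhcg$  $
    6  behdhfgaaagbhcg$badggbg  g
    7  bgbehdhfgaaagbhcg$badgg  g
    8  bhcg$badggbgbehdhfgaaag  g
    9  cg$badggbgbehdhfgaaagbh  h
   10  dggbgbehdhfgaaagbhcg$ba  a
   11  dhfgaaagbhcg$badggbgbeh  h
   12  ehdhfgaaagbhcg$badggbgb  b
   13  fgaaagbhcg$badggbgbehdh  h
   14  g$badggbgbehdhfgaaagbhc  c
   15  gaaagbhcg$badggbgbehdhf  f
   16  gbehdhfgaaagbhcg$badggb  b
   17  gbgbehdhfgaaagbhcg$badg  g
   18  gbhcg$badggbgbehdhfgaaa  a
   19  ggbgbehdhfgaaagbhcg$bad  d
   20  hcg$badggbgbehdhfgaaagb  b
   21  hdhfgaaagbhcg$badggbgbe  e
   22  hfgaaagbhcg$badggbgbehd  d

ggaba$ggghahbhcfbgadbed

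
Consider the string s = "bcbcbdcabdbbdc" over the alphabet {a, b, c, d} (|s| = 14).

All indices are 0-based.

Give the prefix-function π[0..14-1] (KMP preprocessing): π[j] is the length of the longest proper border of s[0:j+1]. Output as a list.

[0, 0, 1, 2, 3, 0, 0, 0, 1, 0, 1, 1, 0, 0]

π[0] = 0
j=1 s[j]='c': π[1]=0 (border '')
j=2 s[j]='b': π[2]=1 (border 'b')
j=3 s[j]='c': π[3]=2 (border 'bc')
j=4 s[j]='b': π[4]=3 (border 'bcb')
j=5 s[j]='d': k: 3→1→0; π[5]=0 (border '')
j=6 s[j]='c': π[6]=0 (border '')
j=7 s[j]='a': π[7]=0 (border '')
j=8 s[j]='b': π[8]=1 (border 'b')
j=9 s[j]='d': k: 1→0; π[9]=0 (border '')
j=10 s[j]='b': π[10]=1 (border 'b')
j=11 s[j]='b': k: 1→0; π[11]=1 (border 'b')
j=12 s[j]='d': k: 1→0; π[12]=0 (border '')
j=13 s[j]='c': π[13]=0 (border '')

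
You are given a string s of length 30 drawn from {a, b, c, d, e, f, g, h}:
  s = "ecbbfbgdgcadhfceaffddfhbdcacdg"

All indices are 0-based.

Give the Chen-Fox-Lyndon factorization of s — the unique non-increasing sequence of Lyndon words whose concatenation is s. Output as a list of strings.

emit factor 1: 'e' (i=0, period=1)
emit factor 2: 'c' (i=1, period=1)
emit factor 3: 'bbfbgdgc' (i=2, period=8)
emit factor 4: 'adhfceaffddfhbdc' (i=10, period=16)
emit factor 5: 'acdg' (i=26, period=4)

["e", "c", "bbfbgdgc", "adhfceaffddfhbdc", "acdg"]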